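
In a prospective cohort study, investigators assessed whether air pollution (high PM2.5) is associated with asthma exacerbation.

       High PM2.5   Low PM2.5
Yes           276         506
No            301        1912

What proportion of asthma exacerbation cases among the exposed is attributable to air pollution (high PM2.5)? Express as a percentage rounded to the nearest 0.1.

Reading the table with exposure as columns: a = 276 (High PM2.5, case), b = 301 (High PM2.5, non-case), c = 506 (Low PM2.5, case), d = 1912.
Risk in exposed = 276/577 = 0.47834; risk in unexposed = 506/2418 = 0.20926.
RR = 0.47834/0.20926 = 2.28580
AR% = (RR − 1)/RR × 100 = (2.28580 − 1)/2.28580 × 100 = 56.2517%

56.3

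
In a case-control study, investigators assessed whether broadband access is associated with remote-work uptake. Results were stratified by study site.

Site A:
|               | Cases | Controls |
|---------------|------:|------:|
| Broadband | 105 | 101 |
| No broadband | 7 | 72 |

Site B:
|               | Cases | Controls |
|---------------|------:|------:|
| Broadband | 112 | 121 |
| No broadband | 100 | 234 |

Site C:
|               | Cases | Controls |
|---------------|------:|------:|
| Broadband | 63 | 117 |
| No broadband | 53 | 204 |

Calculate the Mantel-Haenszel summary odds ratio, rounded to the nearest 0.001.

OR_MH = Σ(aᵢdᵢ/nᵢ) / Σ(bᵢcᵢ/nᵢ), where nᵢ is the stratum total.
Stratum 1 (Site A): n = 285; a·d/n = 105·72/285 = 26.5263; b·c/n = 101·7/285 = 2.4807
Stratum 2 (Site B): n = 567; a·d/n = 112·234/567 = 46.2222; b·c/n = 121·100/567 = 21.3404
Stratum 3 (Site C): n = 437; a·d/n = 63·204/437 = 29.4096; b·c/n = 117·53/437 = 14.1899
OR_MH = (26.5263 + 46.2222 + 29.4096) / (2.4807 + 21.3404 + 14.1899) = 102.1581 / 38.0110 = 2.68759

2.688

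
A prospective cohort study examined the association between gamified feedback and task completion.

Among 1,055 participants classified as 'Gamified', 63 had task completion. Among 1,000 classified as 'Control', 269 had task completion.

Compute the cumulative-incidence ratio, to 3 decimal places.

0.222

From the description: a = 63, b = 992, c = 269, d = 731.
Risk in exposed = 63/1055 = 0.05972; risk in unexposed = 269/1000 = 0.26900.
RR = 0.05972 / 0.26900 = 0.22199
The risk is 78% lower among the exposed than among the unexposed.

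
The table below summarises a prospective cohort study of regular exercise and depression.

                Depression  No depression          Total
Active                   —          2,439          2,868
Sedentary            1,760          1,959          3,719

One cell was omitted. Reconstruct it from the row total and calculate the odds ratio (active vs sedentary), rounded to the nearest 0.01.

The missing cell is in the exposed row: 2868 − 2439 = 429.
So a = 429, b = 2439, c = 1760, d = 1959.
OR = (a·d)/(b·c) = (429 × 1959) / (2439 × 1760) = 840411 / 4292640 = 0.19578

0.20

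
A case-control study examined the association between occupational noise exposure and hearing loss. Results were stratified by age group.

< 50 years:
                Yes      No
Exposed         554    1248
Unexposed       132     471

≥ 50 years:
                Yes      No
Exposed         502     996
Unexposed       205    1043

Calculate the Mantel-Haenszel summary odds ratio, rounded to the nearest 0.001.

OR_MH = Σ(aᵢdᵢ/nᵢ) / Σ(bᵢcᵢ/nᵢ), where nᵢ is the stratum total.
Stratum 1 (< 50 years): n = 2405; a·d/n = 554·471/2405 = 108.4965; b·c/n = 1248·132/2405 = 68.4973
Stratum 2 (≥ 50 years): n = 2746; a·d/n = 502·1043/2746 = 190.6723; b·c/n = 996·205/2746 = 74.3554
OR_MH = (108.4965 + 190.6723) / (68.4973 + 74.3554) = 299.1687 / 142.8527 = 2.09425

2.094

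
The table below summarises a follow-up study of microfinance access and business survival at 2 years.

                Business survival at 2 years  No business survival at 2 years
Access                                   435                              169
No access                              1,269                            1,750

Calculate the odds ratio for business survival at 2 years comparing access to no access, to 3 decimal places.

Cells: a = 435, b = 169, c = 1269, d = 1750.
OR = (a·d)/(b·c) = (435 × 1750) / (169 × 1269) = 761250 / 214461 = 3.54960
The odds of business survival at 2 years are about 3.55 times as high in the access group.

3.550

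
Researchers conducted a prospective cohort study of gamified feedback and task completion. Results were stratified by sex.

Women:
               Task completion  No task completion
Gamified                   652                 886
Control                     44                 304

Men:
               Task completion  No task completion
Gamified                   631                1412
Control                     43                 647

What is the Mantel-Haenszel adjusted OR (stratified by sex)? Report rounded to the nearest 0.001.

5.934

OR_MH = Σ(aᵢdᵢ/nᵢ) / Σ(bᵢcᵢ/nᵢ), where nᵢ is the stratum total.
Stratum 1 (Women): n = 1886; a·d/n = 652·304/1886 = 105.0944; b·c/n = 886·44/1886 = 20.6702
Stratum 2 (Men): n = 2733; a·d/n = 631·647/2733 = 149.3805; b·c/n = 1412·43/2733 = 22.2159
OR_MH = (105.0944 + 149.3805) / (20.6702 + 22.2159) = 254.4749 / 42.8861 = 5.93374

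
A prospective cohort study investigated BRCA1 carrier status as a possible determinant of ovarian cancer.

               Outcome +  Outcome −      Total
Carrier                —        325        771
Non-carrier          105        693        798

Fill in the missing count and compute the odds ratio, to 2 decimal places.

The missing cell is in the exposed row: 771 − 325 = 446.
So a = 446, b = 325, c = 105, d = 693.
OR = (a·d)/(b·c) = (446 × 693) / (325 × 105) = 309078 / 34125 = 9.05723

9.06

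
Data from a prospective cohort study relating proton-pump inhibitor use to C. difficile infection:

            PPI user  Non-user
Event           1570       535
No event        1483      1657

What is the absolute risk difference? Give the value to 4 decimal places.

Reading the table with exposure as columns: a = 1570 (PPI user, case), b = 1483 (PPI user, non-case), c = 535 (Non-user, case), d = 1657.
Risk in exposed = 1570/3053 = 0.514248; risk in unexposed = 535/2192 = 0.244069.
Risk difference = 0.514248 − 0.244069 = 0.270179

0.2702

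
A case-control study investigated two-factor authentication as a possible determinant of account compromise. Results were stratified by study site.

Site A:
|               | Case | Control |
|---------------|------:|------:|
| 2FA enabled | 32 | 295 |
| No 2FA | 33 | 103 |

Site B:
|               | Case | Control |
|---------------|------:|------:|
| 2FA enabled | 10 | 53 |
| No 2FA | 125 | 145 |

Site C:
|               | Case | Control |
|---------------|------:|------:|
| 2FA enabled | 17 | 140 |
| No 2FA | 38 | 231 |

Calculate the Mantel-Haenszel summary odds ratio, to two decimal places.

OR_MH = Σ(aᵢdᵢ/nᵢ) / Σ(bᵢcᵢ/nᵢ), where nᵢ is the stratum total.
Stratum 1 (Site A): n = 463; a·d/n = 32·103/463 = 7.1188; b·c/n = 295·33/463 = 21.0259
Stratum 2 (Site B): n = 333; a·d/n = 10·145/333 = 4.3544; b·c/n = 53·125/333 = 19.8949
Stratum 3 (Site C): n = 426; a·d/n = 17·231/426 = 9.2183; b·c/n = 140·38/426 = 12.4883
OR_MH = (7.1188 + 4.3544 + 9.2183) / (21.0259 + 19.8949 + 12.4883) = 20.6915 / 53.4091 = 0.38741

0.39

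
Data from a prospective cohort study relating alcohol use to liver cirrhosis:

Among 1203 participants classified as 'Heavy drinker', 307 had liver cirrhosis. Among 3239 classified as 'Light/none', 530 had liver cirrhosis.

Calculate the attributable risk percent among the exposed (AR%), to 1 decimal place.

35.9

From the description: a = 307, b = 896, c = 530, d = 2709.
Risk in exposed = 307/1203 = 0.25520; risk in unexposed = 530/3239 = 0.16363.
RR = 0.25520/0.16363 = 1.55958
AR% = (RR − 1)/RR × 100 = (1.55958 − 1)/1.55958 × 100 = 35.8802%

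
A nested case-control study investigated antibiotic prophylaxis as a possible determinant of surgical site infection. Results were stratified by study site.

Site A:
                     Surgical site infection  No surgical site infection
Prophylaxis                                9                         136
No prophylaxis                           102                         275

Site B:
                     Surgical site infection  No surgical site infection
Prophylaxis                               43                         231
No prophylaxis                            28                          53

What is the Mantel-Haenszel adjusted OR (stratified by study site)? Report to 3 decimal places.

0.249

OR_MH = Σ(aᵢdᵢ/nᵢ) / Σ(bᵢcᵢ/nᵢ), where nᵢ is the stratum total.
Stratum 1 (Site A): n = 522; a·d/n = 9·275/522 = 4.7414; b·c/n = 136·102/522 = 26.5747
Stratum 2 (Site B): n = 355; a·d/n = 43·53/355 = 6.4197; b·c/n = 231·28/355 = 18.2197
OR_MH = (4.7414 + 6.4197) / (26.5747 + 18.2197) = 11.1611 / 44.7944 = 0.24916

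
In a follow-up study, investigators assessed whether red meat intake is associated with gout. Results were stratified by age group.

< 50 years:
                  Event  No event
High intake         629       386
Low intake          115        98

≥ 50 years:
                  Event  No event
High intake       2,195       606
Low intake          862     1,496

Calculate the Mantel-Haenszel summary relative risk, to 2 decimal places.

1.98

RR_MH = Σ(aᵢ·n₀ᵢ/nᵢ) / Σ(cᵢ·n₁ᵢ/nᵢ), with n₁ᵢ = aᵢ+bᵢ (exposed), n₀ᵢ = cᵢ+dᵢ (unexposed), nᵢ = n₁ᵢ+n₀ᵢ.
Stratum 1 (< 50 years): n₁ = 1015, n₀ = 213, n = 1228; a·n₀/n = 629·213/1228 = 109.1018; c·n₁/n = 115·1015/1228 = 95.0529
Stratum 2 (≥ 50 years): n₁ = 2801, n₀ = 2358, n = 5159; a·n₀/n = 2195·2358/5159 = 1003.2584; c·n₁/n = 862·2801/5159 = 468.0097
RR_MH = (109.1018 + 1003.2584) / (95.0529 + 468.0097) = 1112.3602 / 563.0626 = 1.97555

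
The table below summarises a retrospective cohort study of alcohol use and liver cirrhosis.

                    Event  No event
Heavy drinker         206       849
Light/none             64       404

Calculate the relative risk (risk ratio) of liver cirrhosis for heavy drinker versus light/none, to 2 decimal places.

1.43

Cells: a = 206, b = 849, c = 64, d = 404.
Risk in exposed = 206/1055 = 0.19526; risk in unexposed = 64/468 = 0.13675.
RR = 0.19526 / 0.13675 = 1.42784
The risk among the exposed is 1.43 times that among the unexposed.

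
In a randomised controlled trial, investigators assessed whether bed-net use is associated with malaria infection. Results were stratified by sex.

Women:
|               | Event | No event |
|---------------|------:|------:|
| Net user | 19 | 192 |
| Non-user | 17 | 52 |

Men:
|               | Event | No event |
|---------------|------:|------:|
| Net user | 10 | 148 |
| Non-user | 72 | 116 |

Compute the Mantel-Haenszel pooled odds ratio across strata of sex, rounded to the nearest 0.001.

0.162

OR_MH = Σ(aᵢdᵢ/nᵢ) / Σ(bᵢcᵢ/nᵢ), where nᵢ is the stratum total.
Stratum 1 (Women): n = 280; a·d/n = 19·52/280 = 3.5286; b·c/n = 192·17/280 = 11.6571
Stratum 2 (Men): n = 346; a·d/n = 10·116/346 = 3.3526; b·c/n = 148·72/346 = 30.7977
OR_MH = (3.5286 + 3.3526) / (11.6571 + 30.7977) = 6.8812 / 42.4548 = 0.16208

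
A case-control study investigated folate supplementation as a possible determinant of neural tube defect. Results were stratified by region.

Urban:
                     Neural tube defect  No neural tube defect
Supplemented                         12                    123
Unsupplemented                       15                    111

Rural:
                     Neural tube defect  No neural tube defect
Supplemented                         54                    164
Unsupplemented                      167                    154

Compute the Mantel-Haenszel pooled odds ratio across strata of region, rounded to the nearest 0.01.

OR_MH = Σ(aᵢdᵢ/nᵢ) / Σ(bᵢcᵢ/nᵢ), where nᵢ is the stratum total.
Stratum 1 (Urban): n = 261; a·d/n = 12·111/261 = 5.1034; b·c/n = 123·15/261 = 7.0690
Stratum 2 (Rural): n = 539; a·d/n = 54·154/539 = 15.4286; b·c/n = 164·167/539 = 50.8126
OR_MH = (5.1034 + 15.4286) / (7.0690 + 50.8126) = 20.5320 / 57.8816 = 0.35472

0.35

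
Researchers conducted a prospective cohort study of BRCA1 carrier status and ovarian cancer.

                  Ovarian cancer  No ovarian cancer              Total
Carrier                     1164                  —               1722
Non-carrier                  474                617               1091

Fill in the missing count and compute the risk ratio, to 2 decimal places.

1.56

The missing cell is in the exposed row: 1722 − 1164 = 558.
So a = 1164, b = 558, c = 474, d = 617.
RR = [a/(a+b)] / [c/(c+d)] = (1164/1722) / (474/1091) = 0.67596/0.43446 = 1.55584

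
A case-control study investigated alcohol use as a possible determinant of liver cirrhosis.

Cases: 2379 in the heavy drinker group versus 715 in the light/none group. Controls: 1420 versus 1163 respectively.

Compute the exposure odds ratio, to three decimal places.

2.725

From the description: a = 2379, b = 1420, c = 715, d = 1163.
OR = (a·d)/(b·c) = (2379 × 1163) / (1420 × 715) = 2766777 / 1015300 = 2.72508
The odds of liver cirrhosis are about 2.73 times as high in the heavy drinker group.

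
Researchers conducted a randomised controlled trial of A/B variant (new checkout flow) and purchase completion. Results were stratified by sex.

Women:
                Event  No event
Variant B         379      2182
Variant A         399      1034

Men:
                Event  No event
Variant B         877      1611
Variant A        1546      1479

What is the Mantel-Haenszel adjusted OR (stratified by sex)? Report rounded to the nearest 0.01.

OR_MH = Σ(aᵢdᵢ/nᵢ) / Σ(bᵢcᵢ/nᵢ), where nᵢ is the stratum total.
Stratum 1 (Women): n = 3994; a·d/n = 379·1034/3994 = 98.1187; b·c/n = 2182·399/3994 = 217.9815
Stratum 2 (Men): n = 5513; a·d/n = 877·1479/5513 = 235.2772; b·c/n = 1611·1546/5513 = 451.7696
OR_MH = (98.1187 + 235.2772) / (217.9815 + 451.7696) = 333.3958 / 669.7511 = 0.49779

0.50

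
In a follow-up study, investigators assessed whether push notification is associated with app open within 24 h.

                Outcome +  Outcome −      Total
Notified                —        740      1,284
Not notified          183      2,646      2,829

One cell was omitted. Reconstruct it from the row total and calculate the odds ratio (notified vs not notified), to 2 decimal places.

10.63

The missing cell is in the exposed row: 1284 − 740 = 544.
So a = 544, b = 740, c = 183, d = 2646.
OR = (a·d)/(b·c) = (544 × 2646) / (740 × 183) = 1439424 / 135420 = 10.62933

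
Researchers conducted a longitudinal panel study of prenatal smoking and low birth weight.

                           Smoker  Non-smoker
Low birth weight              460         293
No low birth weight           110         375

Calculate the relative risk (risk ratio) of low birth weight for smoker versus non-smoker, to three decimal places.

Reading the table with exposure as columns: a = 460 (Smoker, case), b = 110 (Smoker, non-case), c = 293 (Non-smoker, case), d = 375.
Risk in exposed = 460/570 = 0.80702; risk in unexposed = 293/668 = 0.43862.
RR = 0.80702 / 0.43862 = 1.83989
The risk among the exposed is 1.84 times that among the unexposed.

1.840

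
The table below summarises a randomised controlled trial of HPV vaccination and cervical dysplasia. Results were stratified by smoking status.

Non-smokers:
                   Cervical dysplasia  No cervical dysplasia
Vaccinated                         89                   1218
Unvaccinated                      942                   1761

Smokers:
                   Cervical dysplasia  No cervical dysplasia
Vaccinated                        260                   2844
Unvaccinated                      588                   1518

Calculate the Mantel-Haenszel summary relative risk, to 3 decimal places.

RR_MH = Σ(aᵢ·n₀ᵢ/nᵢ) / Σ(cᵢ·n₁ᵢ/nᵢ), with n₁ᵢ = aᵢ+bᵢ (exposed), n₀ᵢ = cᵢ+dᵢ (unexposed), nᵢ = n₁ᵢ+n₀ᵢ.
Stratum 1 (Non-smokers): n₁ = 1307, n₀ = 2703, n = 4010; a·n₀/n = 89·2703/4010 = 59.9918; c·n₁/n = 942·1307/4010 = 307.0309
Stratum 2 (Smokers): n₁ = 3104, n₀ = 2106, n = 5210; a·n₀/n = 260·2106/5210 = 105.0979; c·n₁/n = 588·3104/5210 = 350.3171
RR_MH = (59.9918 + 105.0979) / (307.0309 + 350.3171) = 165.0897 / 657.3480 = 0.25114

0.251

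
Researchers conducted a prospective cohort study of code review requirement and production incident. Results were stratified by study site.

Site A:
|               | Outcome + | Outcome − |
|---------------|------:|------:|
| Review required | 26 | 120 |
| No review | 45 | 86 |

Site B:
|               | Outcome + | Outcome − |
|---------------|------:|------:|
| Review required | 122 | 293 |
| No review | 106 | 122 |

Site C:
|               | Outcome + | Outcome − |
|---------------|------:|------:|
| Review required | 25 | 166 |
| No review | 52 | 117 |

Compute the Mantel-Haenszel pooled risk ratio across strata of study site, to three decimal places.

0.562

RR_MH = Σ(aᵢ·n₀ᵢ/nᵢ) / Σ(cᵢ·n₁ᵢ/nᵢ), with n₁ᵢ = aᵢ+bᵢ (exposed), n₀ᵢ = cᵢ+dᵢ (unexposed), nᵢ = n₁ᵢ+n₀ᵢ.
Stratum 1 (Site A): n₁ = 146, n₀ = 131, n = 277; a·n₀/n = 26·131/277 = 12.2960; c·n₁/n = 45·146/277 = 23.7184
Stratum 2 (Site B): n₁ = 415, n₀ = 228, n = 643; a·n₀/n = 122·228/643 = 43.2597; c·n₁/n = 106·415/643 = 68.4137
Stratum 3 (Site C): n₁ = 191, n₀ = 169, n = 360; a·n₀/n = 25·169/360 = 11.7361; c·n₁/n = 52·191/360 = 27.5889
RR_MH = (12.2960 + 43.2597 + 11.7361) / (23.7184 + 68.4137 + 27.5889) = 67.2919 / 119.7210 = 0.56207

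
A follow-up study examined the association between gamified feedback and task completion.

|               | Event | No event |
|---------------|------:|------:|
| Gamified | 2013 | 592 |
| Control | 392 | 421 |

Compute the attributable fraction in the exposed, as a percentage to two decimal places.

Cells: a = 2013, b = 592, c = 392, d = 421.
Risk in exposed = 2013/2605 = 0.77274; risk in unexposed = 392/813 = 0.48216.
RR = 0.77274/0.48216 = 1.60266
AR% = (RR − 1)/RR × 100 = (1.60266 − 1)/1.60266 × 100 = 37.6036%

37.60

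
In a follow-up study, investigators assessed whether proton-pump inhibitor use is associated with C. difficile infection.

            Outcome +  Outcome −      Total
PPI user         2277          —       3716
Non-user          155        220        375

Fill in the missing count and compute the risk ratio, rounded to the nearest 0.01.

The missing cell is in the exposed row: 3716 − 2277 = 1439.
So a = 2277, b = 1439, c = 155, d = 220.
RR = [a/(a+b)] / [c/(c+d)] = (2277/3716) / (155/375) = 0.61276/0.41333 = 1.48247

1.48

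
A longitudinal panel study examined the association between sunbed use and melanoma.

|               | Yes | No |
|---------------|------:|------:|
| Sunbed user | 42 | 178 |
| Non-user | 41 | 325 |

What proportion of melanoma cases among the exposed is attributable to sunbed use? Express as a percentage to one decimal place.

Cells: a = 42, b = 178, c = 41, d = 325.
Risk in exposed = 42/220 = 0.19091; risk in unexposed = 41/366 = 0.11202.
RR = 0.19091/0.11202 = 1.70421
AR% = (RR − 1)/RR × 100 = (1.70421 − 1)/1.70421 × 100 = 41.3219%

41.3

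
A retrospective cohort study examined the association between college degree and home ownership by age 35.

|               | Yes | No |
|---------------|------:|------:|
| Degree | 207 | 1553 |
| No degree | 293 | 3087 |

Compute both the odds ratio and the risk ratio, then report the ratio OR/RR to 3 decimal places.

1.035

Cells: a = 207, b = 1553, c = 293, d = 3087.
OR = (207·3087)/(1553·293) = 639009/455029 = 1.40433
Risk in exposed = 207/1760 = 0.11761; risk in unexposed = 293/3380 = 0.08669; RR = 1.35677
OR/RR = 1.40433 / 1.35677 = 1.03505
The outcome is not rare, so the OR lies further from 1 than the RR.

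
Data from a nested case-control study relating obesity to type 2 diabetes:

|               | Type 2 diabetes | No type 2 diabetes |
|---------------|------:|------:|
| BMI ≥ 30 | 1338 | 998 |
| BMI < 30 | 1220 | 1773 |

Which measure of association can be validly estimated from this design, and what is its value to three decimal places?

1.948

Cells: a = 1338, b = 998, c = 1220, d = 1773.
This is a nested case-control study: participants were sampled on outcome status, so risks in the source population cannot be estimated directly — relative risk is not valid here. The odds ratio is the appropriate measure.
OR = (a·d)/(b·c) = (1338 × 1773) / (998 × 1220) = 2372274 / 1217560 = 1.94838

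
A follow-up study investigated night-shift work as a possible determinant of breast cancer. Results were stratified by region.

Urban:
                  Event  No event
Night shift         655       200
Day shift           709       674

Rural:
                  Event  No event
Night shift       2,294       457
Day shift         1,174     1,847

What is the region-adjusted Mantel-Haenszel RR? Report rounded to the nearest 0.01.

RR_MH = Σ(aᵢ·n₀ᵢ/nᵢ) / Σ(cᵢ·n₁ᵢ/nᵢ), with n₁ᵢ = aᵢ+bᵢ (exposed), n₀ᵢ = cᵢ+dᵢ (unexposed), nᵢ = n₁ᵢ+n₀ᵢ.
Stratum 1 (Urban): n₁ = 855, n₀ = 1383, n = 2238; a·n₀/n = 655·1383/2238 = 404.7654; c·n₁/n = 709·855/2238 = 270.8646
Stratum 2 (Rural): n₁ = 2751, n₀ = 3021, n = 5772; a·n₀/n = 2294·3021/5772 = 1200.6538; c·n₁/n = 1174·2751/5772 = 559.5416
RR_MH = (404.7654 + 1200.6538) / (270.8646 + 559.5416) = 1605.4193 / 830.4062 = 1.93329

1.93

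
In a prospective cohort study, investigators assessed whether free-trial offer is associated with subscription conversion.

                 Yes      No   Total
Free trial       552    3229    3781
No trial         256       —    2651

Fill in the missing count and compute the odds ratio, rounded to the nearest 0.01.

1.60

The missing cell is in the unexposed row: 2651 − 256 = 2395.
So a = 552, b = 3229, c = 256, d = 2395.
OR = (a·d)/(b·c) = (552 × 2395) / (3229 × 256) = 1322040 / 826624 = 1.59932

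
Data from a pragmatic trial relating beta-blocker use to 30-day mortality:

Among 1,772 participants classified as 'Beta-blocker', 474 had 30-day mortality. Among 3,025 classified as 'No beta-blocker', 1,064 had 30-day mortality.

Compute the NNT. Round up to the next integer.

Risk in treated group = 474/1772 = 0.26749; risk in control = 1064/3025 = 0.35174.
Absolute risk reduction = 0.35174 − 0.26749 = 0.08424
NNT = 1 / ARR = 1 / 0.08424 = 11.871 → round up → 12

12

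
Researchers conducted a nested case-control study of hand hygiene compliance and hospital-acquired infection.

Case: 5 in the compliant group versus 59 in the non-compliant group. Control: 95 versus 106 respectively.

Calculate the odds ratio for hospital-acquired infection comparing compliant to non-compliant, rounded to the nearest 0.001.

0.095

From the description: a = 5, b = 95, c = 59, d = 106.
OR = (a·d)/(b·c) = (5 × 106) / (95 × 59) = 530 / 5605 = 0.09456
Exposure is associated with lower odds of hospital-acquired infection (OR = 0.09 < 1).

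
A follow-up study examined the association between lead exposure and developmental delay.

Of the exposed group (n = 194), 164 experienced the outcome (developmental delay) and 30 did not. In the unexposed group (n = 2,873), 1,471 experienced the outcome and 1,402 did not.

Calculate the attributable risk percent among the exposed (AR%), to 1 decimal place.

From the description: a = 164, b = 30, c = 1471, d = 1402.
Risk in exposed = 164/194 = 0.84536; risk in unexposed = 1471/2873 = 0.51201.
RR = 0.84536/0.51201 = 1.65107
AR% = (RR − 1)/RR × 100 = (1.65107 − 1)/1.65107 × 100 = 39.4332%

39.4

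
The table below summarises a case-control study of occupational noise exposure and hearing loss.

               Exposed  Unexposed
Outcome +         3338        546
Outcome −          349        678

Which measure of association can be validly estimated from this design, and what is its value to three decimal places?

Reading the table with exposure as columns: a = 3338 (Exposed, case), b = 349 (Exposed, non-case), c = 546 (Unexposed, case), d = 678.
This is a case-control study: participants were sampled on outcome status, so risks in the source population cannot be estimated directly — relative risk is not valid here. The odds ratio is the appropriate measure.
OR = (a·d)/(b·c) = (3338 × 678) / (349 × 546) = 2263164 / 190554 = 11.87676

11.877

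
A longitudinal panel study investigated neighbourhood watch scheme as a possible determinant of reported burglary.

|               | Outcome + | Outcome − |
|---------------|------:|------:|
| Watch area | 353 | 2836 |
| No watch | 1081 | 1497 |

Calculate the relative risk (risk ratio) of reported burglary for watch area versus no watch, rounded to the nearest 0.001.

Cells: a = 353, b = 2836, c = 1081, d = 1497.
Risk in exposed = 353/3189 = 0.11069; risk in unexposed = 1081/2578 = 0.41932.
RR = 0.11069 / 0.41932 = 0.26398
The risk is 74% lower among the exposed than among the unexposed.

0.264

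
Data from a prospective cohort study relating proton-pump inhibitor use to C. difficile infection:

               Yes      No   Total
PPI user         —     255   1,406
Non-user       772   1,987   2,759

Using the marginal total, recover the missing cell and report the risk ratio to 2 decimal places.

2.93

The missing cell is in the exposed row: 1406 − 255 = 1151.
So a = 1151, b = 255, c = 772, d = 1987.
RR = [a/(a+b)] / [c/(c+d)] = (1151/1406) / (772/2759) = 0.81863/0.27981 = 2.92566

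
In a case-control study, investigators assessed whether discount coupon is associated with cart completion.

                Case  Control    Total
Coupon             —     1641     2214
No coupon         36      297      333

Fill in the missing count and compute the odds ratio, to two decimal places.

2.88

The missing cell is in the exposed row: 2214 − 1641 = 573.
So a = 573, b = 1641, c = 36, d = 297.
OR = (a·d)/(b·c) = (573 × 297) / (1641 × 36) = 170181 / 59076 = 2.88071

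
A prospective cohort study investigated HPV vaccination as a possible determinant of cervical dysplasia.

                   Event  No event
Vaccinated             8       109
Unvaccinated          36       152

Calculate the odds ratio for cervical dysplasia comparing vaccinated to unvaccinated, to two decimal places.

Cells: a = 8, b = 109, c = 36, d = 152.
OR = (a·d)/(b·c) = (8 × 152) / (109 × 36) = 1216 / 3924 = 0.30989
Exposure is associated with lower odds of cervical dysplasia (OR = 0.31 < 1).

0.31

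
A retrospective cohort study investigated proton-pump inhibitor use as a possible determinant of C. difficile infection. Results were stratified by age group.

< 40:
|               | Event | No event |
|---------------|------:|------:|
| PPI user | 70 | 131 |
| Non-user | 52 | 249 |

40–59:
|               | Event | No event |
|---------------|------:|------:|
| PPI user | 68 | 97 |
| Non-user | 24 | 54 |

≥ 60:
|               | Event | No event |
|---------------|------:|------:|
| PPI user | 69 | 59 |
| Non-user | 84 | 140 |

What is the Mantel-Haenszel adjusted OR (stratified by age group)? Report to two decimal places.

2.08

OR_MH = Σ(aᵢdᵢ/nᵢ) / Σ(bᵢcᵢ/nᵢ), where nᵢ is the stratum total.
Stratum 1 (< 40): n = 502; a·d/n = 70·249/502 = 34.7211; b·c/n = 131·52/502 = 13.5697
Stratum 2 (40–59): n = 243; a·d/n = 68·54/243 = 15.1111; b·c/n = 97·24/243 = 9.5802
Stratum 3 (≥ 60): n = 352; a·d/n = 69·140/352 = 27.4432; b·c/n = 59·84/352 = 14.0795
OR_MH = (34.7211 + 15.1111 + 27.4432) / (13.5697 + 9.5802 + 14.0795) = 77.2754 / 37.2295 = 2.07565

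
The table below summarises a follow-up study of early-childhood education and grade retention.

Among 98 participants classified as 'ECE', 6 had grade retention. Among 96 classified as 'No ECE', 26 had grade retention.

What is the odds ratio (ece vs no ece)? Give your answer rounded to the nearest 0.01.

From the description: a = 6, b = 92, c = 26, d = 70.
OR = (a·d)/(b·c) = (6 × 70) / (92 × 26) = 420 / 2392 = 0.17559
Exposure is associated with lower odds of grade retention (OR = 0.18 < 1).

0.18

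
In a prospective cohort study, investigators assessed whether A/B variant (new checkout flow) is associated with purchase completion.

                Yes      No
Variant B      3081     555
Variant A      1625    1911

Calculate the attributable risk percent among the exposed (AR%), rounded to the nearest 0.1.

Cells: a = 3081, b = 555, c = 1625, d = 1911.
Risk in exposed = 3081/3636 = 0.84736; risk in unexposed = 1625/3536 = 0.45956.
RR = 0.84736/0.45956 = 1.84385
AR% = (RR − 1)/RR × 100 = (1.84385 − 1)/1.84385 × 100 = 45.7658%

45.8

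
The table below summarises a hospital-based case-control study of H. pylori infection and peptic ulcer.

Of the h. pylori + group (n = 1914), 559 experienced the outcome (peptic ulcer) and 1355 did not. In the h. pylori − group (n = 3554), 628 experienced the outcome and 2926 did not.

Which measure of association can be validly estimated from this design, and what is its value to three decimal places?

From the description: a = 559, b = 1355, c = 628, d = 2926.
This is a hospital-based case-control study: participants were sampled on outcome status, so risks in the source population cannot be estimated directly — relative risk is not valid here. The odds ratio is the appropriate measure.
OR = (a·d)/(b·c) = (559 × 2926) / (1355 × 628) = 1635634 / 850940 = 1.92215

1.922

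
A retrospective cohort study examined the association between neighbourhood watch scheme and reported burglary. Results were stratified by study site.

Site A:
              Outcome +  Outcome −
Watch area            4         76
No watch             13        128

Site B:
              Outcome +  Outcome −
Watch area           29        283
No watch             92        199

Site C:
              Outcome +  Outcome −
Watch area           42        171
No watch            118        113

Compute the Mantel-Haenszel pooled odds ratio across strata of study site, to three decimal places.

0.243

OR_MH = Σ(aᵢdᵢ/nᵢ) / Σ(bᵢcᵢ/nᵢ), where nᵢ is the stratum total.
Stratum 1 (Site A): n = 221; a·d/n = 4·128/221 = 2.3167; b·c/n = 76·13/221 = 4.4706
Stratum 2 (Site B): n = 603; a·d/n = 29·199/603 = 9.5705; b·c/n = 283·92/603 = 43.1774
Stratum 3 (Site C): n = 444; a·d/n = 42·113/444 = 10.6892; b·c/n = 171·118/444 = 45.4459
OR_MH = (2.3167 + 9.5705 + 10.6892) / (4.4706 + 43.1774 + 45.4459) = 22.5764 / 93.0940 = 0.24251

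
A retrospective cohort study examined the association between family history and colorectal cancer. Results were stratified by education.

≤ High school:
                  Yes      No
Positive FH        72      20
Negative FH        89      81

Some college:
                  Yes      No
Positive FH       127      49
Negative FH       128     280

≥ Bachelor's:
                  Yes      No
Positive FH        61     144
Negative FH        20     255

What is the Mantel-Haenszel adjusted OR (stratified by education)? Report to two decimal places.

4.91

OR_MH = Σ(aᵢdᵢ/nᵢ) / Σ(bᵢcᵢ/nᵢ), where nᵢ is the stratum total.
Stratum 1 (≤ High school): n = 262; a·d/n = 72·81/262 = 22.2595; b·c/n = 20·89/262 = 6.7939
Stratum 2 (Some college): n = 584; a·d/n = 127·280/584 = 60.8904; b·c/n = 49·128/584 = 10.7397
Stratum 3 (≥ Bachelor's): n = 480; a·d/n = 61·255/480 = 32.4062; b·c/n = 144·20/480 = 6.0000
OR_MH = (22.2595 + 60.8904 + 32.4062) / (6.7939 + 10.7397 + 6.0000) = 115.5562 / 23.5336 = 4.91026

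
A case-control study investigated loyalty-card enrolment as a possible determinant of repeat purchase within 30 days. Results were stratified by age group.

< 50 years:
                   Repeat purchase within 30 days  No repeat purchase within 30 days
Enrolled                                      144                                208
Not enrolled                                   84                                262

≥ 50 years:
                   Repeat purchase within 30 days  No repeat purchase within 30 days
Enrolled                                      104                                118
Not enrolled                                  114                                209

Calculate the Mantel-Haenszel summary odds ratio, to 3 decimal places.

OR_MH = Σ(aᵢdᵢ/nᵢ) / Σ(bᵢcᵢ/nᵢ), where nᵢ is the stratum total.
Stratum 1 (< 50 years): n = 698; a·d/n = 144·262/698 = 54.0516; b·c/n = 208·84/698 = 25.0315
Stratum 2 (≥ 50 years): n = 545; a·d/n = 104·209/545 = 39.8826; b·c/n = 118·114/545 = 24.6826
OR_MH = (54.0516 + 39.8826) / (25.0315 + 24.6826) = 93.9341 / 49.7141 = 1.88949

1.889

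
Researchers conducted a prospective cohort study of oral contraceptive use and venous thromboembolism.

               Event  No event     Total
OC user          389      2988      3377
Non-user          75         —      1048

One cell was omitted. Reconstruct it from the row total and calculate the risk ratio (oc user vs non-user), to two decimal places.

1.61

The missing cell is in the unexposed row: 1048 − 75 = 973.
So a = 389, b = 2988, c = 75, d = 973.
RR = [a/(a+b)] / [c/(c+d)] = (389/3377) / (75/1048) = 0.11519/0.07156 = 1.60960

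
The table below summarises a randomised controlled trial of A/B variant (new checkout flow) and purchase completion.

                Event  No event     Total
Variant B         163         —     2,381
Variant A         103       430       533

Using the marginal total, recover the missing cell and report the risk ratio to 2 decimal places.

0.35

The missing cell is in the exposed row: 2381 − 163 = 2218.
So a = 163, b = 2218, c = 103, d = 430.
RR = [a/(a+b)] / [c/(c+d)] = (163/2381) / (103/533) = 0.06846/0.19325 = 0.35426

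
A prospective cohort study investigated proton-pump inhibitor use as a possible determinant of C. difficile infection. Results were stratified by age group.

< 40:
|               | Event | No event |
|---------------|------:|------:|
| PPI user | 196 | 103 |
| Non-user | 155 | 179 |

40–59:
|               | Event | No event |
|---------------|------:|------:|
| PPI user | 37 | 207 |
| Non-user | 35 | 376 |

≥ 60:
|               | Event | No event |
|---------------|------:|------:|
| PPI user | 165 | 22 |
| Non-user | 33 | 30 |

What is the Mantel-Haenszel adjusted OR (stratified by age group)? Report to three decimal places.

2.462

OR_MH = Σ(aᵢdᵢ/nᵢ) / Σ(bᵢcᵢ/nᵢ), where nᵢ is the stratum total.
Stratum 1 (< 40): n = 633; a·d/n = 196·179/633 = 55.4250; b·c/n = 103·155/633 = 25.2212
Stratum 2 (40–59): n = 655; a·d/n = 37·376/655 = 21.2397; b·c/n = 207·35/655 = 11.0611
Stratum 3 (≥ 60): n = 250; a·d/n = 165·30/250 = 19.8000; b·c/n = 22·33/250 = 2.9040
OR_MH = (55.4250 + 21.2397 + 19.8000) / (25.2212 + 11.0611 + 2.9040) = 96.4647 / 39.1862 = 2.46170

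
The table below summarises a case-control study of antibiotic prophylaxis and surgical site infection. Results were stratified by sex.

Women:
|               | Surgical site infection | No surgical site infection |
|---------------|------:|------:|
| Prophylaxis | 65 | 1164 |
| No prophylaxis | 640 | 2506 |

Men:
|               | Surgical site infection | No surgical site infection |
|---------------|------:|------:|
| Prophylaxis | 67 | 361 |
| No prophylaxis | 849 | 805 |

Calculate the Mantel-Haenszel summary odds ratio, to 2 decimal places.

OR_MH = Σ(aᵢdᵢ/nᵢ) / Σ(bᵢcᵢ/nᵢ), where nᵢ is the stratum total.
Stratum 1 (Women): n = 4375; a·d/n = 65·2506/4375 = 37.2320; b·c/n = 1164·640/4375 = 170.2766
Stratum 2 (Men): n = 2082; a·d/n = 67·805/2082 = 25.9054; b·c/n = 361·849/2082 = 147.2089
OR_MH = (37.2320 + 25.9054) / (170.2766 + 147.2089) = 63.1374 / 317.4855 = 0.19887

0.20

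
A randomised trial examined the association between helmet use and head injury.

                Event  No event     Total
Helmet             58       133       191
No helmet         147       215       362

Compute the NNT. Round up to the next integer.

Risk in treated group = 58/191 = 0.30366; risk in control = 147/362 = 0.40608.
Absolute risk reduction = 0.40608 − 0.30366 = 0.10241
NNT = 1 / ARR = 1 / 0.10241 = 9.764 → round up → 10

10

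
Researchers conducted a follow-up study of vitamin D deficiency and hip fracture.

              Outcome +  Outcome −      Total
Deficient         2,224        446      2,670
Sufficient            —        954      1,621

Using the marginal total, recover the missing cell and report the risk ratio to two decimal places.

The missing cell is in the unexposed row: 1621 − 954 = 667.
So a = 2224, b = 446, c = 667, d = 954.
RR = [a/(a+b)] / [c/(c+d)] = (2224/2670) / (667/1621) = 0.83296/0.41147 = 2.02433

2.02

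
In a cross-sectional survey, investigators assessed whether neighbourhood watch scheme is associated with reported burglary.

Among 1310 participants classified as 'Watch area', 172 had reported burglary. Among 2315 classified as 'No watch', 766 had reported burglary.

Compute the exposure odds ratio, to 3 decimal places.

From the description: a = 172, b = 1138, c = 766, d = 1549.
OR = (a·d)/(b·c) = (172 × 1549) / (1138 × 766) = 266428 / 871708 = 0.30564
Exposure is associated with lower odds of reported burglary (OR = 0.31 < 1).

0.306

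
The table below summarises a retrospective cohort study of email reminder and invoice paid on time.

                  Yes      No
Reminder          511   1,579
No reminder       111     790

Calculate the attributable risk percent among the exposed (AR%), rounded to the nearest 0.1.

Cells: a = 511, b = 1579, c = 111, d = 790.
Risk in exposed = 511/2090 = 0.24450; risk in unexposed = 111/901 = 0.12320.
RR = 0.24450/0.12320 = 1.98462
AR% = (RR − 1)/RR × 100 = (1.98462 − 1)/1.98462 × 100 = 49.6124%

49.6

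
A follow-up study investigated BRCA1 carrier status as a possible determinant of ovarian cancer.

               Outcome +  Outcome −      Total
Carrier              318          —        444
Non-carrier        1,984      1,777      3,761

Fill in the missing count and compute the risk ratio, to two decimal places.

The missing cell is in the exposed row: 444 − 318 = 126.
So a = 318, b = 126, c = 1984, d = 1777.
RR = [a/(a+b)] / [c/(c+d)] = (318/444) / (1984/3761) = 0.71622/0.52752 = 1.35771

1.36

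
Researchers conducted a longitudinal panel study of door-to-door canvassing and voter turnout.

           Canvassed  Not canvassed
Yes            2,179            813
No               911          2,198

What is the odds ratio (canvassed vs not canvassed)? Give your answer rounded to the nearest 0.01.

Reading the table with exposure as columns: a = 2179 (Canvassed, case), b = 911 (Canvassed, non-case), c = 813 (Not canvassed, case), d = 2198.
OR = (a·d)/(b·c) = (2179 × 2198) / (911 × 813) = 4789442 / 740643 = 6.46660
The odds of voter turnout are about 6.47 times as high in the canvassed group.

6.47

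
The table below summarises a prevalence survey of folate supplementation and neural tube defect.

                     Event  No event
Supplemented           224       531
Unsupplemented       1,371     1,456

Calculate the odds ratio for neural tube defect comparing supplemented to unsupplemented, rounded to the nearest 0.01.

Cells: a = 224, b = 531, c = 1371, d = 1456.
OR = (a·d)/(b·c) = (224 × 1456) / (531 × 1371) = 326144 / 728001 = 0.44800
Exposure is associated with lower odds of neural tube defect (OR = 0.45 < 1).

0.45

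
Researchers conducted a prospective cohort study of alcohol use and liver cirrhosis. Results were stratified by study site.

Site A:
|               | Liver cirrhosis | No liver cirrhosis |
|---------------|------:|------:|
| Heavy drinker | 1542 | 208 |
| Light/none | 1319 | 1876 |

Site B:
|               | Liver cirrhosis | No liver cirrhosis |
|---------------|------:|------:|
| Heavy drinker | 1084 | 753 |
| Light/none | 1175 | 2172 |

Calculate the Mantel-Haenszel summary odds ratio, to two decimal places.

4.59

OR_MH = Σ(aᵢdᵢ/nᵢ) / Σ(bᵢcᵢ/nᵢ), where nᵢ is the stratum total.
Stratum 1 (Site A): n = 4945; a·d/n = 1542·1876/4945 = 584.9933; b·c/n = 208·1319/4945 = 55.4807
Stratum 2 (Site B): n = 5184; a·d/n = 1084·2172/5184 = 454.1759; b·c/n = 753·1175/5184 = 170.6742
OR_MH = (584.9933 + 454.1759) / (55.4807 + 170.6742) = 1039.1693 / 226.1549 = 4.59495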